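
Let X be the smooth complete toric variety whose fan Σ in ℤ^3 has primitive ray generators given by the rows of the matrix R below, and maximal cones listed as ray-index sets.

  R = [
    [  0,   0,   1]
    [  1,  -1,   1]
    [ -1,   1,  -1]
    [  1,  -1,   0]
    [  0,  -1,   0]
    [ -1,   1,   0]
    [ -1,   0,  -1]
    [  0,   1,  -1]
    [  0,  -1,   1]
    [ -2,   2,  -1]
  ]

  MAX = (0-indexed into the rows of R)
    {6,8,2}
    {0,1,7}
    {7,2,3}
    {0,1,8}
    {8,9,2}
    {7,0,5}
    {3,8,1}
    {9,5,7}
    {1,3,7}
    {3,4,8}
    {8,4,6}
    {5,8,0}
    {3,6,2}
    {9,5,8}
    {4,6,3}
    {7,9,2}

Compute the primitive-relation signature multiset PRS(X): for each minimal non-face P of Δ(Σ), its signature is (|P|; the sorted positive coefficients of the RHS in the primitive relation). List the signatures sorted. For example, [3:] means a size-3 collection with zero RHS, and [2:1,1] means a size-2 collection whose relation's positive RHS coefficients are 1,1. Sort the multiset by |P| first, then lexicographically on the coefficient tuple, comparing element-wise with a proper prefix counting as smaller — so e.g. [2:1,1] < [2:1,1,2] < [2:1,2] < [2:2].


23 minimal non-faces of Δ(Σ) (on 10 rays):

  {1,2}:  v_{1} + v_{2} = 0 — sig = [2:]
  {3,5}:  v_{3} + v_{5} = 0 — sig = [2:]
  {7,8}:  v_{7} + v_{8} = 0 — sig = [2:]
  {0,2}:  v_{0} + v_{2} = v_{5} — sig = [2:1]
  {0,3}:  v_{0} + v_{3} = v_{1} — sig = [2:1]
  {0,4}:  v_{0} + v_{4} = v_{8} — sig = [2:1]
  {1,5}:  v_{1} + v_{5} = v_{0} — sig = [2:1]
  {1,6}:  v_{1} + v_{6} = v_{4} — sig = [2:1]
  {1,9}:  v_{1} + v_{9} = v_{5} — sig = [2:1]
  {2,4}:  v_{2} + v_{4} = v_{6} — sig = [2:1]
  {2,5}:  v_{2} + v_{5} = v_{9} — sig = [2:1]
  {3,9}:  v_{3} + v_{9} = v_{2} — sig = [2:1]
  {0,6}:  v_{0} + v_{6} = v_{2} + v_{8} — sig = [2:1,1]
  {1,4}:  v_{1} + v_{4} = v_{3} + v_{8} — sig = [2:1,1]
  {4,5}:  v_{4} + v_{5} = v_{2} + v_{8} — sig = [2:1,1]
  {4,7}:  v_{4} + v_{7} = v_{2} + v_{3} — sig = [2:1,1]
  {4,9}:  v_{4} + v_{9} = 2·v_{2} + v_{8} — sig = [2:1,2]
  {5,6}:  v_{5} + v_{6} = 2·v_{2} + v_{8} — sig = [2:1,2]
  {6,7}:  v_{6} + v_{7} = 2·v_{2} + v_{3} — sig = [2:1,2]
  {6,9}:  v_{6} + v_{9} = 3·v_{2} + v_{8} — sig = [2:1,3]
  {0,9}:  v_{0} + v_{9} = 2·v_{5} — sig = [2:2]
  {2,3,8}:  v_{2} + v_{3} + v_{8} = v_{4} — sig = [3:1]
  {3,6,8}:  v_{3} + v_{6} + v_{8} = 2·v_{4} — sig = [3:2]

so the primitive-relation signature multiset is
[[2:], [2:], [2:], [2:1], [2:1], [2:1], [2:1], [2:1], [2:1], [2:1], [2:1], [2:1], [2:1,1], [2:1,1], [2:1,1], [2:1,1], [2:1,2], [2:1,2], [2:1,2], [2:1,3], [2:2], [3:1], [3:2]]


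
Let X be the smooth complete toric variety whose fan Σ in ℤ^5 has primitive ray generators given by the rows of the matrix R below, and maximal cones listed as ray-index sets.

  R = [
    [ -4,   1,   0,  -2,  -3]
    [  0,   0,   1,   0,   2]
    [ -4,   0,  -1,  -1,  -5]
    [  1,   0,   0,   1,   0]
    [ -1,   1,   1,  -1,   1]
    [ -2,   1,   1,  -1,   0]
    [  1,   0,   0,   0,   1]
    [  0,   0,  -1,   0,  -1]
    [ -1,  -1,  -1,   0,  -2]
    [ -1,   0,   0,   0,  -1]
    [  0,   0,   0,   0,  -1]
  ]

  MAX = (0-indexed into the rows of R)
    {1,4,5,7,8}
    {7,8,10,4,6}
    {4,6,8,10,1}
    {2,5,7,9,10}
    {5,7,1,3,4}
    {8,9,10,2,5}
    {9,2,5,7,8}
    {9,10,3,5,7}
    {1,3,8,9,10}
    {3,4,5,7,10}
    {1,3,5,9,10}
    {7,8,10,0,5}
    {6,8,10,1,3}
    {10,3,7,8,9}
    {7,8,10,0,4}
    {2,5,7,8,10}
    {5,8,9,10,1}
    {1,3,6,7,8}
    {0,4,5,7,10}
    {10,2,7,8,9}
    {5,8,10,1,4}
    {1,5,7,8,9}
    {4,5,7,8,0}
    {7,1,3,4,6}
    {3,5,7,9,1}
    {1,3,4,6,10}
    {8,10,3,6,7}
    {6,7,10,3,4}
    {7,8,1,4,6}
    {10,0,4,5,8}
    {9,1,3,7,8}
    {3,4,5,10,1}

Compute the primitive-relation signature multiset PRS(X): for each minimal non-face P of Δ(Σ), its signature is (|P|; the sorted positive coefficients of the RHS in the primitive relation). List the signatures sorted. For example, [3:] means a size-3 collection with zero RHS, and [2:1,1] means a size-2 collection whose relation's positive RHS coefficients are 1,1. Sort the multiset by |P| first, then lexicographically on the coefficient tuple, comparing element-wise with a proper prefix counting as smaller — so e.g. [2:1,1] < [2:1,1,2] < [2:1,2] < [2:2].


|primitive collections| = 17. Relations:

  • {6,9}:  v_{6} + v_{9} = 0  ⟹  sig = [2:]
  • {4,9}:  v_{4} + v_{9} = v_{5}  ⟹  sig = [2:1]
  • {5,6}:  v_{5} + v_{6} = v_{4}  ⟹  sig = [2:1]
  • {0,1}:  v_{0} + v_{1} = v_{4} + v_{5} + v_{8}  ⟹  sig = [2:1,1,1]
  • {1,2}:  v_{1} + v_{2} = v_{5} + v_{8} + v_{9}  ⟹  sig = [2:1,1,1]
  • {0,3}:  v_{0} + v_{3} = v_{5} + v_{7} + v_{9} + v_{10}  ⟹  sig = [2:1,1,1,1]
  • {2,6}:  v_{2} + v_{6} = v_{5} + v_{7} + v_{8} + v_{10}  ⟹  sig = [2:1,1,1,1]
  • {0,6}:  v_{0} + v_{6} = 2·v_{4} + v_{7} + v_{8} + v_{10}  ⟹  sig = [2:1,1,1,2]
  • {0,9}:  v_{0} + v_{9} = 2·v_{5} + v_{7} + v_{8} + v_{10}  ⟹  sig = [2:1,1,1,2]
  • {2,4}:  v_{2} + v_{4} = 2·v_{5} + v_{7} + v_{8} + v_{10}  ⟹  sig = [2:1,1,1,2]
  • {2,3}:  v_{2} + v_{3} = v_{7} + 3·v_{9} + v_{10}  ⟹  sig = [2:1,1,3]
  • {0,2}:  v_{0} + v_{2} = 3·v_{5} + 2·v_{7} + 2·v_{8} + 2·v_{10}  ⟹  sig = [2:2,2,2,3]
  • {1,7,10}:  v_{1} + v_{7} + v_{10} = 0  ⟹  sig = [3:]
  • {3,4,8}:  v_{3} + v_{4} + v_{8} = v_{9}  ⟹  sig = [3:1]
  • {3,5,8}:  v_{3} + v_{5} + v_{8} = 2·v_{9}  ⟹  sig = [3:2]
  • {4,5,7,8,10}:  v_{4} + v_{5} + v_{7} + v_{8} + v_{10} = v_{0}  ⟹  sig = [5:1]
  • {5,7,8,9,10}:  v_{5} + v_{7} + v_{8} + v_{9} + v_{10} = v_{2}  ⟹  sig = [5:1]

Signatures (|P|; sorted positive RHS coefficients), sorted:
    [2:]
    [2:1]
    [2:1]
    [2:1,1,1]
    [2:1,1,1]
    [2:1,1,1,1]
    [2:1,1,1,1]
    [2:1,1,1,2]
    [2:1,1,1,2]
    [2:1,1,1,2]
    [2:1,1,3]
    [2:2,2,2,3]
    [3:]
    [3:1]
    [3:2]
    [5:1]
    [5:1]


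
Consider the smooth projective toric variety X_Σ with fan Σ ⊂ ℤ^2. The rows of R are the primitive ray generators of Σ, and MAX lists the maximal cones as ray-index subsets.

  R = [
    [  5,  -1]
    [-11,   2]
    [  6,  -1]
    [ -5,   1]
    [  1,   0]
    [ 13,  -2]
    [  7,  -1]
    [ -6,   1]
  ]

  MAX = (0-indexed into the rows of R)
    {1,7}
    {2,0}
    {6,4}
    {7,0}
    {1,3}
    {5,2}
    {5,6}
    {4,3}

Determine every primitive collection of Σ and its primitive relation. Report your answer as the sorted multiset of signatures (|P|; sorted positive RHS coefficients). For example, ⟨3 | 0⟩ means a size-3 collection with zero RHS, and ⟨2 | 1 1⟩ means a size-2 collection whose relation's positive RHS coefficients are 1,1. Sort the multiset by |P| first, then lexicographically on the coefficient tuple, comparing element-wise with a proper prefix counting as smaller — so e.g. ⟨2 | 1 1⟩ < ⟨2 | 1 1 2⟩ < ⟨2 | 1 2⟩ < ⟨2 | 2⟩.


|primitive collections| = 20. Relations:

  P = {0,3}:  v_{0} + v_{3} = 0  →  sig = ⟨2 | 0⟩
  P = {2,7}:  v_{2} + v_{7} = 0  →  sig = ⟨2 | 0⟩
  P = {0,1}:  v_{0} + v_{1} = v_{7}  →  sig = ⟨2 | 1⟩
  P = {0,4}:  v_{0} + v_{4} = v_{2}  →  sig = ⟨2 | 1⟩
  P = {1,2}:  v_{1} + v_{2} = v_{3}  →  sig = ⟨2 | 1⟩
  P = {2,3}:  v_{2} + v_{3} = v_{4}  →  sig = ⟨2 | 1⟩
  P = {2,4}:  v_{2} + v_{4} = v_{6}  →  sig = ⟨2 | 1⟩
  P = {2,6}:  v_{2} + v_{6} = v_{5}  →  sig = ⟨2 | 1⟩
  P = {3,7}:  v_{3} + v_{7} = v_{1}  →  sig = ⟨2 | 1⟩
  P = {4,7}:  v_{4} + v_{7} = v_{3}  →  sig = ⟨2 | 1⟩
  P = {5,7}:  v_{5} + v_{7} = v_{6}  →  sig = ⟨2 | 1⟩
  P = {6,7}:  v_{6} + v_{7} = v_{4}  →  sig = ⟨2 | 1⟩
  P = {1,6}:  v_{1} + v_{6} = v_{3} + v_{4}  →  sig = ⟨2 | 1 1⟩
  P = {3,5}:  v_{3} + v_{5} = v_{4} + v_{6}  →  sig = ⟨2 | 1 1⟩
  P = {0,6}:  v_{0} + v_{6} = 2·v_{2}  →  sig = ⟨2 | 2⟩
  P = {1,4}:  v_{1} + v_{4} = 2·v_{3}  →  sig = ⟨2 | 2⟩
  P = {1,5}:  v_{1} + v_{5} = 2·v_{4}  →  sig = ⟨2 | 2⟩
  P = {3,6}:  v_{3} + v_{6} = 2·v_{4}  →  sig = ⟨2 | 2⟩
  P = {4,5}:  v_{4} + v_{5} = 2·v_{6}  →  sig = ⟨2 | 2⟩
  P = {0,5}:  v_{0} + v_{5} = 3·v_{2}  →  sig = ⟨2 | 3⟩

Sorted signature multiset PRS(X):
[⟨2 | 0⟩, ⟨2 | 0⟩, ⟨2 | 1⟩, ⟨2 | 1⟩, ⟨2 | 1⟩, ⟨2 | 1⟩, ⟨2 | 1⟩, ⟨2 | 1⟩, ⟨2 | 1⟩, ⟨2 | 1⟩, ⟨2 | 1⟩, ⟨2 | 1⟩, ⟨2 | 1 1⟩, ⟨2 | 1 1⟩, ⟨2 | 2⟩, ⟨2 | 2⟩, ⟨2 | 2⟩, ⟨2 | 2⟩, ⟨2 | 2⟩, ⟨2 | 3⟩]


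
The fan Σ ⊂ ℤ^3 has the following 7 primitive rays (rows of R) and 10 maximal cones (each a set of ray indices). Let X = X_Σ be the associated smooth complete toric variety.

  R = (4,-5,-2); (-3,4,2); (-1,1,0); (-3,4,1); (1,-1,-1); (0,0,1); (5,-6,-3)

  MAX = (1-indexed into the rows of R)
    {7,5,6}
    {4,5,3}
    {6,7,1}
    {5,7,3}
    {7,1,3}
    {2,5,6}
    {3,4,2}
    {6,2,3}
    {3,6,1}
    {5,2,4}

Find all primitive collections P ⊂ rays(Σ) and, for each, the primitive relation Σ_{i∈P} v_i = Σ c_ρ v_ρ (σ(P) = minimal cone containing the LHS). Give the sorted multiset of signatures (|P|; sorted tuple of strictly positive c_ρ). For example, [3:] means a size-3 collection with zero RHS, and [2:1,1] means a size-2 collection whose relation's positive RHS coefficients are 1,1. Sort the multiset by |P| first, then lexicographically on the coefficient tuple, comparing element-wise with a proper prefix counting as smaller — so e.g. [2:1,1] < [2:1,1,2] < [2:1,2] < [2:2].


Δ(Σ) — 7 vertices, 9 min non-faces:

  {1,4}:  v_{1} + v_{4} = v_{5} — sig = [2:1]
  {1,5}:  v_{1} + v_{5} = v_{7} — sig = [2:1]
  {4,6}:  v_{4} + v_{6} = v_{2} — sig = [2:1]
  {1,2}:  v_{1} + v_{2} = v_{5} + v_{6} — sig = [2:1,1]
  {2,7}:  v_{2} + v_{7} = 2·v_{5} + v_{6} — sig = [2:1,2]
  {4,7}:  v_{4} + v_{7} = 2·v_{5} — sig = [2:2]
  {3,5,6}:  v_{3} + v_{5} + v_{6} = 0 — sig = [3:]
  {2,3,5}:  v_{2} + v_{3} + v_{5} = v_{4} — sig = [3:1]
  {3,6,7}:  v_{3} + v_{6} + v_{7} = v_{1} — sig = [3:1]

Hence PRS(X_Σ) =
{ [2:1] ×3,  [2:1,1],  [2:1,2],  [2:2],  [3:],  [3:1] ×2 }


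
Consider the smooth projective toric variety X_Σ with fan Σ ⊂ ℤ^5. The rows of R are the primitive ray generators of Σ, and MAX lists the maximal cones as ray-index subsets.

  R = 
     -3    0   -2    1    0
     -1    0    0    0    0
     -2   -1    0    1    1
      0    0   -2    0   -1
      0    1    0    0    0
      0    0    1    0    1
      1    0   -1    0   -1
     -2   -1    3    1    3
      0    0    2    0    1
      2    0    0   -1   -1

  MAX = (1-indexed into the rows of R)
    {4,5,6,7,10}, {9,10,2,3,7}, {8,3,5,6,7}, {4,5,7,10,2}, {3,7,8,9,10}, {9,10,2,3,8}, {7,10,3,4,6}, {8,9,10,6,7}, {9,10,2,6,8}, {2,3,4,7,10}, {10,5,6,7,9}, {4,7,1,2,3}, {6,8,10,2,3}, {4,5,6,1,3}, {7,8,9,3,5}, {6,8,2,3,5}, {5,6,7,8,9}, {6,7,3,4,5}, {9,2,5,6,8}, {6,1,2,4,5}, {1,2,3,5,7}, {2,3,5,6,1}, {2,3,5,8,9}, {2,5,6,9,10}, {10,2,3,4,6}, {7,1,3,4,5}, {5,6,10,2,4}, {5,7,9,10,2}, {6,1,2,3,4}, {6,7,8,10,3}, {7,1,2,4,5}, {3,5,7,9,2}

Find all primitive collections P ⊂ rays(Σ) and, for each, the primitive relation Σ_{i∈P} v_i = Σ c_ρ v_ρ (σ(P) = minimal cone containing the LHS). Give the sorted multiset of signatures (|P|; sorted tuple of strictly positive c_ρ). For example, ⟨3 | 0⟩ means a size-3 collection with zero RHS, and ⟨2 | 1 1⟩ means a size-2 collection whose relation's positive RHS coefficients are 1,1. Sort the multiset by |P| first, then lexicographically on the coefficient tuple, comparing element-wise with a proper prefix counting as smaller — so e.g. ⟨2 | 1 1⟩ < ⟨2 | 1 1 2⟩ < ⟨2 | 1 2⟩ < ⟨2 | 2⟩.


12 minimal non-faces of Δ(Σ) (on 10 rays):

  {4,9}:  v_{4} + v_{9} = 0 — sig = ⟨2 | 0⟩
  {1,10}:  v_{1} + v_{10} = v_{2} + v_{4} — sig = ⟨2 | 1 1⟩
  {4,8}:  v_{4} + v_{8} = v_{3} + v_{6} — sig = ⟨2 | 1 1⟩
  {1,9}:  v_{1} + v_{9} = v_{2} + v_{3} + v_{5} — sig = ⟨2 | 1 1 1⟩
  {1,8}:  v_{1} + v_{8} = v_{2} + 2·v_{3} + v_{5} + v_{6} — sig = ⟨2 | 1 1 1 2⟩
  {2,6,7}:  v_{2} + v_{6} + v_{7} = 0 — sig = ⟨3 | 0⟩
  {3,5,10}:  v_{3} + v_{5} + v_{10} = 0 — sig = ⟨3 | 0⟩
  {3,6,9}:  v_{3} + v_{6} + v_{9} = v_{8} — sig = ⟨3 | 1⟩
  {2,7,8}:  v_{2} + v_{7} + v_{8} = v_{3} + v_{9} — sig = ⟨3 | 1 1⟩
  {5,8,10}:  v_{5} + v_{8} + v_{10} = v_{6} + v_{9} — sig = ⟨3 | 1 1⟩
  {1,6,7}:  v_{1} + v_{6} + v_{7} = v_{3} + v_{4} + v_{5} — sig = ⟨3 | 1 1 1⟩
  {2,3,4,5}:  v_{2} + v_{3} + v_{4} + v_{5} = v_{1} — sig = ⟨4 | 1⟩

Sorted signature multiset PRS(X):
    ⟨2 | 0⟩
    ⟨2 | 1 1⟩
    ⟨2 | 1 1⟩
    ⟨2 | 1 1 1⟩
    ⟨2 | 1 1 1 2⟩
    ⟨3 | 0⟩
    ⟨3 | 0⟩
    ⟨3 | 1⟩
    ⟨3 | 1 1⟩
    ⟨3 | 1 1⟩
    ⟨3 | 1 1 1⟩
    ⟨4 | 1⟩


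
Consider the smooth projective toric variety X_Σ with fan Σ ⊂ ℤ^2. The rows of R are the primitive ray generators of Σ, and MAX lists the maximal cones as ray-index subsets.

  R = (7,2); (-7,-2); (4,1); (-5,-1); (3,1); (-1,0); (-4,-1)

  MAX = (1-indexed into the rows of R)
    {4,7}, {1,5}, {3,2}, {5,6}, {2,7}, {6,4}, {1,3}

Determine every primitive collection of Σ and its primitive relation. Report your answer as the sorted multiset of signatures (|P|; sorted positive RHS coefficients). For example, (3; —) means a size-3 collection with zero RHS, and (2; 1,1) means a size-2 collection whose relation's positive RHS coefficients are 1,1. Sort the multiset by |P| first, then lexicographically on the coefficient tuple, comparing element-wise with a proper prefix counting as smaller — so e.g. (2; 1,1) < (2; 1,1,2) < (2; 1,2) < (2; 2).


Primitive collections (14):

  {1,2}:  v_{1} + v_{2} = 0  ⇒ sig = (2; —)
  {3,7}:  v_{3} + v_{7} = 0  ⇒ sig = (2; —)
  {1,7}:  v_{1} + v_{7} = v_{5}  ⇒ sig = (2; 1)
  {2,5}:  v_{2} + v_{5} = v_{7}  ⇒ sig = (2; 1)
  {3,4}:  v_{3} + v_{4} = v_{6}  ⇒ sig = (2; 1)
  {3,5}:  v_{3} + v_{5} = v_{1}  ⇒ sig = (2; 1)
  {3,6}:  v_{3} + v_{6} = v_{5}  ⇒ sig = (2; 1)
  {5,7}:  v_{5} + v_{7} = v_{6}  ⇒ sig = (2; 1)
  {6,7}:  v_{6} + v_{7} = v_{4}  ⇒ sig = (2; 1)
  {1,4}:  v_{1} + v_{4} = v_{5} + v_{6}  ⇒ sig = (2; 1,1)
  {1,6}:  v_{1} + v_{6} = 2·v_{5}  ⇒ sig = (2; 2)
  {2,6}:  v_{2} + v_{6} = 2·v_{7}  ⇒ sig = (2; 2)
  {4,5}:  v_{4} + v_{5} = 2·v_{6}  ⇒ sig = (2; 2)
  {2,4}:  v_{2} + v_{4} = 3·v_{7}  ⇒ sig = (2; 3)

Signatures (|P|; sorted positive RHS coefficients), sorted:
[(2; —), (2; —), (2; 1), (2; 1), (2; 1), (2; 1), (2; 1), (2; 1), (2; 1), (2; 1,1), (2; 2), (2; 2), (2; 2), (2; 3)]


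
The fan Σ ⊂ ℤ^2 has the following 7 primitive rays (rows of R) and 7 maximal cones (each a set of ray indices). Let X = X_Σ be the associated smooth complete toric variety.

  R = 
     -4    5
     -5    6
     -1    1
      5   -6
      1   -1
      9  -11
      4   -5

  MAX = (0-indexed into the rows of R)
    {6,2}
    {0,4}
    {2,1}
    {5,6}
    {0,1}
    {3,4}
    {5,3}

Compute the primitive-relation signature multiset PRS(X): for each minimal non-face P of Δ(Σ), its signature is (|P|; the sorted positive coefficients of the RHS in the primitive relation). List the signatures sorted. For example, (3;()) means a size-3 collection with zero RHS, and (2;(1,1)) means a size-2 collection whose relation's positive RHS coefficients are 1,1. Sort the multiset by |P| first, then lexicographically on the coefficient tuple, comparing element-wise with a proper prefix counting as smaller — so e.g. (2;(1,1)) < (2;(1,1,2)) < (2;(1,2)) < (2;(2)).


Primitive collections (14):

  P = {0,6}:  v_{0} + v_{6} = 0  →  sig = (2;())
  P = {1,3}:  v_{1} + v_{3} = 0  →  sig = (2;())
  P = {2,4}:  v_{2} + v_{4} = 0  →  sig = (2;())
  P = {0,2}:  v_{0} + v_{2} = v_{1}  →  sig = (2;(1))
  P = {0,3}:  v_{0} + v_{3} = v_{4}  →  sig = (2;(1))
  P = {0,5}:  v_{0} + v_{5} = v_{3}  →  sig = (2;(1))
  P = {1,4}:  v_{1} + v_{4} = v_{0}  →  sig = (2;(1))
  P = {1,5}:  v_{1} + v_{5} = v_{6}  →  sig = (2;(1))
  P = {1,6}:  v_{1} + v_{6} = v_{2}  →  sig = (2;(1))
  P = {2,3}:  v_{2} + v_{3} = v_{6}  →  sig = (2;(1))
  P = {3,6}:  v_{3} + v_{6} = v_{5}  →  sig = (2;(1))
  P = {4,6}:  v_{4} + v_{6} = v_{3}  →  sig = (2;(1))
  P = {2,5}:  v_{2} + v_{5} = 2·v_{6}  →  sig = (2;(2))
  P = {4,5}:  v_{4} + v_{5} = 2·v_{3}  →  sig = (2;(2))

Hence PRS(X_Σ) =
    (2;())
    (2;())
    (2;())
    (2;(1))
    (2;(1))
    (2;(1))
    (2;(1))
    (2;(1))
    (2;(1))
    (2;(1))
    (2;(1))
    (2;(1))
    (2;(2))
    (2;(2))


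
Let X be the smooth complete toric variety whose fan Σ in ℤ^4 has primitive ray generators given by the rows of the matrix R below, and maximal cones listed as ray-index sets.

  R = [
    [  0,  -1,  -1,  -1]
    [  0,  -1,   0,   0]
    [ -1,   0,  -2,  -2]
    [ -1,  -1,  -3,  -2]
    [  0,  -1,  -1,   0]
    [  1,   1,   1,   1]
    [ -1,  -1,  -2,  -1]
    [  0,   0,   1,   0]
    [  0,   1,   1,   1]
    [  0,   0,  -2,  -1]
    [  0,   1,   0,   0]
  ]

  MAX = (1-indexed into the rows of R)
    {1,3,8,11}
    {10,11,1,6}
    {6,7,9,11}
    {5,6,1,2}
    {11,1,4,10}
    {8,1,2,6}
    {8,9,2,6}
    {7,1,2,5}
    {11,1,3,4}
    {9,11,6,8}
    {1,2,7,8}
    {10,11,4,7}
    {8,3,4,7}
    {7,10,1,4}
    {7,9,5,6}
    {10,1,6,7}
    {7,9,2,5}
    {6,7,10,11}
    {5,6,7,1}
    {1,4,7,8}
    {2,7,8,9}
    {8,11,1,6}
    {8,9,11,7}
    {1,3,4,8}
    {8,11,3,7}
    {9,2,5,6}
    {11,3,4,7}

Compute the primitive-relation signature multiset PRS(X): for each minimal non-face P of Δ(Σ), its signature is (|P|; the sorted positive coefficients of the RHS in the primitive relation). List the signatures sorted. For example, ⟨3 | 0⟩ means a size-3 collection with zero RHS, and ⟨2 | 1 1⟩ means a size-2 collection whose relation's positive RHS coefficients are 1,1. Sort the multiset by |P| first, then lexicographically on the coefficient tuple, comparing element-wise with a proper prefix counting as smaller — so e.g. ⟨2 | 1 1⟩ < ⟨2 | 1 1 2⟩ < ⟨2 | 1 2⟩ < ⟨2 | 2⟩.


Δ(Σ) — 11 vertices, 22 min non-faces:

  P = {1,9}:  v_{1} + v_{9} = 0  ⟹  sig = ⟨2 | 0⟩
  P = {2,11}:  v_{2} + v_{11} = 0  ⟹  sig = ⟨2 | 0⟩
  P = {3,5}:  v_{3} + v_{5} = v_{4}  ⟹  sig = ⟨2 | 1⟩
  P = {4,6}:  v_{4} + v_{6} = v_{10}  ⟹  sig = ⟨2 | 1⟩
  P = {5,8}:  v_{5} + v_{8} = v_{2}  ⟹  sig = ⟨2 | 1⟩
  P = {2,3}:  v_{2} + v_{3} = v_{4} + v_{8}  ⟹  sig = ⟨2 | 1 1⟩
  P = {2,4}:  v_{2} + v_{4} = v_{1} + v_{7}  ⟹  sig = ⟨2 | 1 1⟩
  P = {4,9}:  v_{4} + v_{9} = v_{7} + v_{11}  ⟹  sig = ⟨2 | 1 1⟩
  P = {5,11}:  v_{5} + v_{11} = v_{6} + v_{7}  ⟹  sig = ⟨2 | 1 1⟩
  P = {8,10}:  v_{8} + v_{10} = v_{1} + v_{11}  ⟹  sig = ⟨2 | 1 1⟩
  P = {2,10}:  v_{2} + v_{10} = v_{1} + v_{6} + v_{7}  ⟹  sig = ⟨2 | 1 1 1⟩
  P = {9,10}:  v_{9} + v_{10} = v_{6} + v_{7} + v_{11}  ⟹  sig = ⟨2 | 1 1 1⟩
  P = {3,9}:  v_{3} + v_{9} = v_{7} + v_{8} + 2·v_{11}  ⟹  sig = ⟨2 | 1 1 2⟩
  P = {3,10}:  v_{3} + v_{10} = v_{1} + v_{4} + 2·v_{11}  ⟹  sig = ⟨2 | 1 1 2⟩
  P = {4,5}:  v_{4} + v_{5} = v_{1} + v_{6} + 2·v_{7}  ⟹  sig = ⟨2 | 1 1 2⟩
  P = {3,6}:  v_{3} + v_{6} = v_{1} + 2·v_{11}  ⟹  sig = ⟨2 | 1 2⟩
  P = {5,10}:  v_{5} + v_{10} = v_{1} + 2·v_{6} + 2·v_{7}  ⟹  sig = ⟨2 | 1 2 2⟩
  P = {6,7,8}:  v_{6} + v_{7} + v_{8} = 0  ⟹  sig = ⟨3 | 0⟩
  P = {1,7,11}:  v_{1} + v_{7} + v_{11} = v_{4}  ⟹  sig = ⟨3 | 1⟩
  P = {2,6,7}:  v_{2} + v_{6} + v_{7} = v_{5}  ⟹  sig = ⟨3 | 1⟩
  P = {4,8,11}:  v_{4} + v_{8} + v_{11} = v_{3}  ⟹  sig = ⟨3 | 1⟩
  P = {1,3,7}:  v_{1} + v_{3} + v_{7} = 2·v_{4} + v_{8}  ⟹  sig = ⟨3 | 1 2⟩

so the primitive-relation signature multiset is
{ ⟨2 | 0⟩ ×2,  ⟨2 | 1⟩ ×3,  ⟨2 | 1 1⟩ ×5,  ⟨2 | 1 1 1⟩ ×2,  ⟨2 | 1 1 2⟩ ×3,  ⟨2 | 1 2⟩,  ⟨2 | 1 2 2⟩,  ⟨3 | 0⟩,  ⟨3 | 1⟩ ×3,  ⟨3 | 1 2⟩ }


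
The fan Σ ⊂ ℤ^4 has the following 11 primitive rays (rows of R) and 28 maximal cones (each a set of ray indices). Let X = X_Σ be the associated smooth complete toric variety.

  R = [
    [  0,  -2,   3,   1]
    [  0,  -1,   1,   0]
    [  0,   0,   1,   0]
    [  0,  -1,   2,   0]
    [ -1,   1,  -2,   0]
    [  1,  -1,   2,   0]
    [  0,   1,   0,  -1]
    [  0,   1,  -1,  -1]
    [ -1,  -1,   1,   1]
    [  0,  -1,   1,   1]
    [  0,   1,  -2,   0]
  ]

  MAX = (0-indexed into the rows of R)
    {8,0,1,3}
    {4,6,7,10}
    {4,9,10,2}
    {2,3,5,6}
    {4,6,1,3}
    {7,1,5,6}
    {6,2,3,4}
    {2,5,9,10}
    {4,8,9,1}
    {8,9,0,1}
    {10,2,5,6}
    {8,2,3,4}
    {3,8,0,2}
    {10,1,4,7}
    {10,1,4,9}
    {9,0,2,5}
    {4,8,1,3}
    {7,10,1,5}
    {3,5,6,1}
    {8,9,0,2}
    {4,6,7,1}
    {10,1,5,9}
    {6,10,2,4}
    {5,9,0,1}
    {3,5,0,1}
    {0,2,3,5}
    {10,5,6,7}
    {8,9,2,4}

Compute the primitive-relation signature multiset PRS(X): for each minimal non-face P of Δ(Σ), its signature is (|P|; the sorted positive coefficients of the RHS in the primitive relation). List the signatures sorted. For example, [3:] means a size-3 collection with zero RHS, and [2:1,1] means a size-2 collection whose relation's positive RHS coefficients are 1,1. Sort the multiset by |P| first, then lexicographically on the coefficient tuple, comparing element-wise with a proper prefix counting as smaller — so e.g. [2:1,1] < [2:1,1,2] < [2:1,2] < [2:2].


17 collections generate NE(X_Σ); each relation:

  • {3,10}:  v_{3} + v_{10} = 0  so sig = [2:]
  • {4,5}:  v_{4} + v_{5} = 0  so sig = [2:]
  • {7,9}:  v_{7} + v_{9} = 0  so sig = [2:]
  • {0,4}:  v_{0} + v_{4} = v_{8}  so sig = [2:1]
  • {0,7}:  v_{0} + v_{7} = v_{3}  so sig = [2:1]
  • {0,10}:  v_{0} + v_{10} = v_{9}  so sig = [2:1]
  • {1,2}:  v_{1} + v_{2} = v_{3}  so sig = [2:1]
  • {2,7}:  v_{2} + v_{7} = v_{6}  so sig = [2:1]
  • {3,9}:  v_{3} + v_{9} = v_{0}  so sig = [2:1]
  • {5,8}:  v_{5} + v_{8} = v_{0}  so sig = [2:1]
  • {6,9}:  v_{6} + v_{9} = v_{2}  so sig = [2:1]
  • {0,6}:  v_{0} + v_{6} = v_{2} + v_{3}  so sig = [2:1,1]
  • {3,7}:  v_{3} + v_{7} = v_{1} + v_{6}  so sig = [2:1,1]
  • {7,8}:  v_{7} + v_{8} = v_{3} + v_{4}  so sig = [2:1,1]
  • {8,10}:  v_{8} + v_{10} = v_{4} + v_{9}  so sig = [2:1,1]
  • {6,8}:  v_{6} + v_{8} = v_{2} + v_{3} + v_{4}  so sig = [2:1,1,1]
  • {1,6,10}:  v_{1} + v_{6} + v_{10} = v_{7}  so sig = [3:1]

Signatures (|P|; sorted positive RHS coefficients), sorted:
    |P|=2: 16 collections, coeffs (), (), (), (1), (1), (1), (1), (1), (1), (1), (1), (1,1), (1,1), (1,1), (1,1), (1,1,1)
    |P|=3: 1 collection, coeffs (1)


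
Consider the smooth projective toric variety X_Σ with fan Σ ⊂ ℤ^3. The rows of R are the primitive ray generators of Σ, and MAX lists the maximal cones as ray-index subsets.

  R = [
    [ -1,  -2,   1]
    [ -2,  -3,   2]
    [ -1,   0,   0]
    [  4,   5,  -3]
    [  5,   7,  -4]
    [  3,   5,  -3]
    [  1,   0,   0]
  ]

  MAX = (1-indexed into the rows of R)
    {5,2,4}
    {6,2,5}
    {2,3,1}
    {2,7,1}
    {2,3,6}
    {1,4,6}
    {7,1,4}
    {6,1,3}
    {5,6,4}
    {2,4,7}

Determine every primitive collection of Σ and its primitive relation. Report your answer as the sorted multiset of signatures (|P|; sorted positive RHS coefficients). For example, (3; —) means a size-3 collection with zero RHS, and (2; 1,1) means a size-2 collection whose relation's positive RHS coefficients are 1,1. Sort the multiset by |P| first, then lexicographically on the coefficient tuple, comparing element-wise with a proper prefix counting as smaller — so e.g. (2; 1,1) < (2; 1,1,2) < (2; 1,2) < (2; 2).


Σ has 9 primitive collections:

  • {3,7}:  v_{3} + v_{7} = 0  ⇒ sig = (2; —)
  • {1,5}:  v_{1} + v_{5} = v_{4}  ⇒ sig = (2; 1)
  • {3,4}:  v_{3} + v_{4} = v_{6}  ⇒ sig = (2; 1)
  • {6,7}:  v_{6} + v_{7} = v_{4}  ⇒ sig = (2; 1)
  • {3,5}:  v_{3} + v_{5} = v_{2} + 2·v_{6}  ⇒ sig = (2; 1,2)
  • {5,7}:  v_{5} + v_{7} = v_{2} + 2·v_{4}  ⇒ sig = (2; 1,2)
  • {1,2,6}:  v_{1} + v_{2} + v_{6} = 0  ⇒ sig = (3; —)
  • {1,2,4}:  v_{1} + v_{2} + v_{4} = v_{7}  ⇒ sig = (3; 1)
  • {2,4,6}:  v_{2} + v_{4} + v_{6} = v_{5}  ⇒ sig = (3; 1)

so the primitive-relation signature multiset is
{ (2; —),  (2; 1) ×3,  (2; 1,2) ×2,  (3; —),  (3; 1) ×2 }


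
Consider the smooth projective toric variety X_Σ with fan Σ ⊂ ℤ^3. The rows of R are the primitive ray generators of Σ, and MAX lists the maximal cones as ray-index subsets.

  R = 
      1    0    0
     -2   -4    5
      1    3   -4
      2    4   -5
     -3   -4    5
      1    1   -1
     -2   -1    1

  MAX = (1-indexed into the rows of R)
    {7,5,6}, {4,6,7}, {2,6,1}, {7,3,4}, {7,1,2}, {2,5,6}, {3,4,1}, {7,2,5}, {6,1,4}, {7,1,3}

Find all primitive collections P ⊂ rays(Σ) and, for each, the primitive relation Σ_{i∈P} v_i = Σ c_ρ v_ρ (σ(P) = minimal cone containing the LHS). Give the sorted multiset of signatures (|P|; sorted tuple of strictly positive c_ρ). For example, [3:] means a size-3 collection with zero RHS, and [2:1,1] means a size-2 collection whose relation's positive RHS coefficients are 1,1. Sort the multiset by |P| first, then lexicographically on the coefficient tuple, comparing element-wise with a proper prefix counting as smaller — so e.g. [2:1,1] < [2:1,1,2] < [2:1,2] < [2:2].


9 minimal non-faces of Δ(Σ) (on 7 rays):

  P = {2,4}:  v_{2} + v_{4} = 0 — sig = [2:]
  P = {1,5}:  v_{1} + v_{5} = v_{2} — sig = [2:1]
  P = {3,5}:  v_{3} + v_{5} = v_{7} — sig = [2:1]
  P = {3,6}:  v_{3} + v_{6} = v_{4} — sig = [2:1]
  P = {2,3}:  v_{2} + v_{3} = v_{1} + v_{7} — sig = [2:1,1]
  P = {4,5}:  v_{4} + v_{5} = v_{6} + v_{7} — sig = [2:1,1]
  P = {1,6,7}:  v_{1} + v_{6} + v_{7} = 0 — sig = [3:]
  P = {1,4,7}:  v_{1} + v_{4} + v_{7} = v_{3} — sig = [3:1]
  P = {2,6,7}:  v_{2} + v_{6} + v_{7} = v_{5} — sig = [3:1]

Signatures (|P|; sorted positive RHS coefficients), sorted:
    [2:]
    [2:1]
    [2:1]
    [2:1]
    [2:1,1]
    [2:1,1]
    [3:]
    [3:1]
    [3:1]


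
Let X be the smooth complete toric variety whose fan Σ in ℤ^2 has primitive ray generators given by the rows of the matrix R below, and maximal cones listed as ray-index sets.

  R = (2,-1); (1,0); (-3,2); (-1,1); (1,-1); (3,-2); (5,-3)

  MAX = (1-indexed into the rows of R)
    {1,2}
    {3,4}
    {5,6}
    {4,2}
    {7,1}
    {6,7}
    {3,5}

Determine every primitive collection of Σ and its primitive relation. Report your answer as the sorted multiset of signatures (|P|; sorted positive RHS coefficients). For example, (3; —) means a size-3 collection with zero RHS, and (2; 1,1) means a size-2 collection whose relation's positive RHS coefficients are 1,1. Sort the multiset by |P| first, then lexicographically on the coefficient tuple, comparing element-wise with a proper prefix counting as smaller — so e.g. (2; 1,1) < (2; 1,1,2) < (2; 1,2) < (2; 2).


Δ(Σ) — 7 vertices, 14 min non-faces:

  P = {3,6}:  v_{3} + v_{6} = 0  ⇒ sig = (2; —)
  P = {4,5}:  v_{4} + v_{5} = 0  ⇒ sig = (2; —)
  P = {1,3}:  v_{1} + v_{3} = v_{4}  ⇒ sig = (2; 1)
  P = {1,4}:  v_{1} + v_{4} = v_{2}  ⇒ sig = (2; 1)
  P = {1,5}:  v_{1} + v_{5} = v_{6}  ⇒ sig = (2; 1)
  P = {1,6}:  v_{1} + v_{6} = v_{7}  ⇒ sig = (2; 1)
  P = {2,5}:  v_{2} + v_{5} = v_{1}  ⇒ sig = (2; 1)
  P = {3,7}:  v_{3} + v_{7} = v_{1}  ⇒ sig = (2; 1)
  P = {4,6}:  v_{4} + v_{6} = v_{1}  ⇒ sig = (2; 1)
  P = {2,3}:  v_{2} + v_{3} = 2·v_{4}  ⇒ sig = (2; 2)
  P = {2,6}:  v_{2} + v_{6} = 2·v_{1}  ⇒ sig = (2; 2)
  P = {4,7}:  v_{4} + v_{7} = 2·v_{1}  ⇒ sig = (2; 2)
  P = {5,7}:  v_{5} + v_{7} = 2·v_{6}  ⇒ sig = (2; 2)
  P = {2,7}:  v_{2} + v_{7} = 3·v_{1}  ⇒ sig = (2; 3)

so the primitive-relation signature multiset is
{ (2; —) ×2,  (2; 1) ×7,  (2; 2) ×4,  (2; 3) }


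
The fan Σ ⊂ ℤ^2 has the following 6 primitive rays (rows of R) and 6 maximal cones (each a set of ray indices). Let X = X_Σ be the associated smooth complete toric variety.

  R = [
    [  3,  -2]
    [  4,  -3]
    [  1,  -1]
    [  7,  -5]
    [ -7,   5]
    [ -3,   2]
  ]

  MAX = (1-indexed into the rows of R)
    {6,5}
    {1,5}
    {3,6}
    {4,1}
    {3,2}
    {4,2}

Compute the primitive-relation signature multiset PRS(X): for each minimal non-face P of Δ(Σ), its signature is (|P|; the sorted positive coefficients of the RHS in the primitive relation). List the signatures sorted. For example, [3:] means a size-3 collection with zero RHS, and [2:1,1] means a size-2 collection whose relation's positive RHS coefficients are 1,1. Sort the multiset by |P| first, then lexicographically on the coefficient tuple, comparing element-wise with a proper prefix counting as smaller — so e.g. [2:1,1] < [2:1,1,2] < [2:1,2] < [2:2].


Primitive collections (9):

  P = {1,6}:  v_{1} + v_{6} = 0  so sig = [2:]
  P = {4,5}:  v_{4} + v_{5} = 0  so sig = [2:]
  P = {1,2}:  v_{1} + v_{2} = v_{4}  so sig = [2:1]
  P = {1,3}:  v_{1} + v_{3} = v_{2}  so sig = [2:1]
  P = {2,5}:  v_{2} + v_{5} = v_{6}  so sig = [2:1]
  P = {2,6}:  v_{2} + v_{6} = v_{3}  so sig = [2:1]
  P = {4,6}:  v_{4} + v_{6} = v_{2}  so sig = [2:1]
  P = {3,4}:  v_{3} + v_{4} = 2·v_{2}  so sig = [2:2]
  P = {3,5}:  v_{3} + v_{5} = 2·v_{6}  so sig = [2:2]

Sorted signature multiset PRS(X):
{ [2:] ×2,  [2:1] ×5,  [2:2] ×2 }


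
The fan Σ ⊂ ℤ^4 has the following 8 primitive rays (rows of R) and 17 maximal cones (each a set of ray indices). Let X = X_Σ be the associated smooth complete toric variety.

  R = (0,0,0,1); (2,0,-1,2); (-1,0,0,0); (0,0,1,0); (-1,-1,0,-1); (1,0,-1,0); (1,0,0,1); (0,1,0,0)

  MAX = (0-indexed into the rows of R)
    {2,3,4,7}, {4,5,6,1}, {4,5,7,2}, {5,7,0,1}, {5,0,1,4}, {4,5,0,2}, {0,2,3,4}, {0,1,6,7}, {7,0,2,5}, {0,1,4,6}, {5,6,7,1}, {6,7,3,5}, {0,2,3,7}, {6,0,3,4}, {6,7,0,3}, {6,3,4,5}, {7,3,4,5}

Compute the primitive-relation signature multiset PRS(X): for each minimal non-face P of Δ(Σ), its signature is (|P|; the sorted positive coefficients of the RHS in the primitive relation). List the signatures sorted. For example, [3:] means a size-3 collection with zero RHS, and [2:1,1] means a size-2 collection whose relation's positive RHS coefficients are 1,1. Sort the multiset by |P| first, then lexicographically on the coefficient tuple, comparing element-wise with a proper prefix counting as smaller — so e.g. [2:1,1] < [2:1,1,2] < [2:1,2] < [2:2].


9 collections generate NE(X_Σ); each relation:

  P = {2,6}:  v_{2} + v_{6} = v_{0} — sig = [2:1]
  P = {1,2}:  v_{1} + v_{2} = 2·v_{0} + v_{5} — sig = [2:1,2]
  P = {1,3}:  v_{1} + v_{3} = 2·v_{6} — sig = [2:2]
  P = {2,3,5}:  v_{2} + v_{3} + v_{5} = 0 — sig = [3:]
  P = {4,6,7}:  v_{4} + v_{6} + v_{7} = 0 — sig = [3:]
  P = {0,3,5}:  v_{0} + v_{3} + v_{5} = v_{6} — sig = [3:1]
  P = {0,4,7}:  v_{0} + v_{4} + v_{7} = v_{2} — sig = [3:1]
  P = {0,5,6}:  v_{0} + v_{5} + v_{6} = v_{1} — sig = [3:1]
  P = {1,4,7}:  v_{1} + v_{4} + v_{7} = v_{0} + v_{5} — sig = [3:1,1]

Hence PRS(X_Σ) =
{ [2:1],  [2:1,2],  [2:2],  [3:] ×2,  [3:1] ×3,  [3:1,1] }


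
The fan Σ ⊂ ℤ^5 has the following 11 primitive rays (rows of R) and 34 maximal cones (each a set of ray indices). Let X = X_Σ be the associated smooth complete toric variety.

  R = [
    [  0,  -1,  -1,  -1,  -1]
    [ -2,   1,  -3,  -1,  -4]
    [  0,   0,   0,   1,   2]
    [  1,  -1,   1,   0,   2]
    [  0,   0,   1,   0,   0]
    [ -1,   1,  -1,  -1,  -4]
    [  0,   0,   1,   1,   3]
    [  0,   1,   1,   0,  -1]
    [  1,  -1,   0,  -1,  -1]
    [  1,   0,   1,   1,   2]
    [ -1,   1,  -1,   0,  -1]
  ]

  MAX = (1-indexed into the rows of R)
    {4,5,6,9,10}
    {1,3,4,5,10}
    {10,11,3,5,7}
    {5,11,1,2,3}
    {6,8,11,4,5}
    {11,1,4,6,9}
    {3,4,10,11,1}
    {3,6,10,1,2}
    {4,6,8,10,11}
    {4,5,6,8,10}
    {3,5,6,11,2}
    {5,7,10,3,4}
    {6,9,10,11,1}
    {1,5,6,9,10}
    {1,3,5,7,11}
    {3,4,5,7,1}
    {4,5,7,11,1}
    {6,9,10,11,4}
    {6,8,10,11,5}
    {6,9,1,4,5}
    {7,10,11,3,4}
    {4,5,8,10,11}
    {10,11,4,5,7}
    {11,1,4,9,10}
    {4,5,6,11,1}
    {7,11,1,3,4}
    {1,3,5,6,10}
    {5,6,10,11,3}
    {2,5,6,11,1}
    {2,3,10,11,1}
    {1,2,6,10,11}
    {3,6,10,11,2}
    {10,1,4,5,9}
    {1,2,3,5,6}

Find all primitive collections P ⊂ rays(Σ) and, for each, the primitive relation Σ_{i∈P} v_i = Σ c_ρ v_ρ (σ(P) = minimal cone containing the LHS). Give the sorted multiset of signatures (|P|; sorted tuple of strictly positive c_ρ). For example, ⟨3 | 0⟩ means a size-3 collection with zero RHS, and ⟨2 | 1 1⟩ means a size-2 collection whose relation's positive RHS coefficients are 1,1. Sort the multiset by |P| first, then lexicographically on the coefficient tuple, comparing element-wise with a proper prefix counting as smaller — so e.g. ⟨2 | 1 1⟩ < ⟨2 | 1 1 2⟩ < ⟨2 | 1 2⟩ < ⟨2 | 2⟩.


Minimal non-faces — 20 found among 11 rays, 34 max cones:

  P={7,9}:  v_{7} + v_{9} = v_{4}  so sig = ⟨2 | 1⟩
  P={1,8}:  v_{1} + v_{8} = v_{4} + v_{6}  so sig = ⟨2 | 1 1⟩
  P={2,4}:  v_{2} + v_{4} = v_{1} + v_{11}  so sig = ⟨2 | 1 1⟩
  P={2,8}:  v_{2} + v_{8} = v_{6} + v_{11}  so sig = ⟨2 | 1 1⟩
  P={3,9}:  v_{3} + v_{9} = v_{1} + v_{10}  so sig = ⟨2 | 1 1⟩
  P={6,7}:  v_{6} + v_{7} = v_{5} + v_{11}  so sig = ⟨2 | 1 1⟩
  P={3,8}:  v_{3} + v_{8} = v_{5} + v_{10} + v_{11}  so sig = ⟨2 | 1 1 1⟩
  P={2,7}:  v_{2} + v_{7} = v_{1} + v_{3} + v_{5} + 2·v_{11}  so sig = ⟨2 | 1 1 1 2⟩
  P={2,9}:  v_{2} + v_{9} = 2·v_{1} + v_{6} + v_{10} + v_{11}  so sig = ⟨2 | 1 1 1 2⟩
  P={7,8}:  v_{7} + v_{8} = v_{4} + 2·v_{5} + v_{10} + 2·v_{11}  so sig = ⟨2 | 1 1 2 2⟩
  P={8,9}:  v_{8} + v_{9} = 2·v_{4} + 2·v_{6} + v_{10}  so sig = ⟨2 | 1 2 2⟩
  P={3,4,6}:  v_{3} + v_{4} + v_{6} = 0  so sig = ⟨3 | 0⟩
  P={1,7,10}:  v_{1} + v_{7} + v_{10} = v_{3} + v_{4}  so sig = ⟨3 | 1 1⟩
  P={2,5,10}:  v_{2} + v_{5} + v_{10} = v_{3} + v_{6}  so sig = ⟨3 | 1 1⟩
  P={5,9,11}:  v_{5} + v_{9} + v_{11} = v_{4} + v_{6}  so sig = ⟨3 | 1 1⟩
  P={1,5,10,11}:  v_{1} + v_{5} + v_{10} + v_{11} = 0  so sig = ⟨4 | 0⟩
  P={1,3,6,11}:  v_{1} + v_{3} + v_{6} + v_{11} = v_{2}  so sig = ⟨4 | 1⟩
  P={1,4,6,10}:  v_{1} + v_{4} + v_{6} + v_{10} = v_{9}  so sig = ⟨4 | 1⟩
  P={3,4,5,11}:  v_{3} + v_{4} + v_{5} + v_{11} = v_{7}  so sig = ⟨4 | 1⟩
  P={4,5,6,10,11}:  v_{4} + v_{5} + v_{6} + v_{10} + v_{11} = v_{8}  so sig = ⟨5 | 1⟩

Sorted signature multiset PRS(X):
    ⟨2 | 1⟩
    ⟨2 | 1 1⟩
    ⟨2 | 1 1⟩
    ⟨2 | 1 1⟩
    ⟨2 | 1 1⟩
    ⟨2 | 1 1⟩
    ⟨2 | 1 1 1⟩
    ⟨2 | 1 1 1 2⟩
    ⟨2 | 1 1 1 2⟩
    ⟨2 | 1 1 2 2⟩
    ⟨2 | 1 2 2⟩
    ⟨3 | 0⟩
    ⟨3 | 1 1⟩
    ⟨3 | 1 1⟩
    ⟨3 | 1 1⟩
    ⟨4 | 0⟩
    ⟨4 | 1⟩
    ⟨4 | 1⟩
    ⟨4 | 1⟩
    ⟨5 | 1⟩


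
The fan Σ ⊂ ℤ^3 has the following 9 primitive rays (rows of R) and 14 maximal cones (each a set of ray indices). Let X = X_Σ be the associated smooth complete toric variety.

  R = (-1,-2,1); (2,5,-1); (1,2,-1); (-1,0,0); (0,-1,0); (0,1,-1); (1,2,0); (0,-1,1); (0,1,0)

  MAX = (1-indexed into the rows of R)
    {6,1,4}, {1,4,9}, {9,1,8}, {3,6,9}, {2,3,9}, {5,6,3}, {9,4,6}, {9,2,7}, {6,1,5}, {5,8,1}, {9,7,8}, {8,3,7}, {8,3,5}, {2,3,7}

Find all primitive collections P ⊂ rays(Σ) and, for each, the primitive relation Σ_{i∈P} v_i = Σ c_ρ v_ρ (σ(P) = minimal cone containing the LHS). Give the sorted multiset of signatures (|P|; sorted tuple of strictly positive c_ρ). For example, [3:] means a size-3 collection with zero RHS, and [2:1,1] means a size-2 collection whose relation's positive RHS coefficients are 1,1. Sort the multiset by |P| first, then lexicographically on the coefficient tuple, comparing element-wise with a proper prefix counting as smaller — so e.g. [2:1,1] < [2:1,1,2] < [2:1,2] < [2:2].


18 minimal non-faces of Δ(Σ) (on 9 rays):

  P = {1,3}:  v_{1} + v_{3} = 0  ⇒ sig = [2:]
  P = {5,9}:  v_{5} + v_{9} = 0  ⇒ sig = [2:]
  P = {6,8}:  v_{6} + v_{8} = 0  ⇒ sig = [2:]
  P = {1,2}:  v_{1} + v_{2} = v_{7} + v_{9}  ⇒ sig = [2:1,1]
  P = {1,7}:  v_{1} + v_{7} = v_{8} + v_{9}  ⇒ sig = [2:1,1]
  P = {2,5}:  v_{2} + v_{5} = v_{3} + v_{7}  ⇒ sig = [2:1,1]
  P = {3,4}:  v_{3} + v_{4} = v_{6} + v_{9}  ⇒ sig = [2:1,1]
  P = {4,5}:  v_{4} + v_{5} = v_{1} + v_{6}  ⇒ sig = [2:1,1]
  P = {4,8}:  v_{4} + v_{8} = v_{1} + v_{9}  ⇒ sig = [2:1,1]
  P = {5,7}:  v_{5} + v_{7} = v_{3} + v_{8}  ⇒ sig = [2:1,1]
  P = {6,7}:  v_{6} + v_{7} = v_{3} + v_{9}  ⇒ sig = [2:1,1]
  P = {2,4}:  v_{2} + v_{4} = v_{3} + 3·v_{9}  ⇒ sig = [2:1,3]
  P = {2,8}:  v_{2} + v_{8} = 2·v_{7}  ⇒ sig = [2:2]
  P = {4,7}:  v_{4} + v_{7} = 2·v_{9}  ⇒ sig = [2:2]
  P = {2,6}:  v_{2} + v_{6} = 2·v_{3} + 2·v_{9}  ⇒ sig = [2:2,2]
  P = {1,6,9}:  v_{1} + v_{6} + v_{9} = v_{4}  ⇒ sig = [3:1]
  P = {3,7,9}:  v_{3} + v_{7} + v_{9} = v_{2}  ⇒ sig = [3:1]
  P = {3,8,9}:  v_{3} + v_{8} + v_{9} = v_{7}  ⇒ sig = [3:1]

Signatures (|P|; sorted positive RHS coefficients), sorted:
    |P|=2: 15 collections, coeffs (), (), (), (1,1), (1,1), (1,1), (1,1), (1,1), (1,1), (1,1), (1,1), (1,3), (2), (2), (2,2)
    |P|=3: 3 collections, coeffs (1), (1), (1)


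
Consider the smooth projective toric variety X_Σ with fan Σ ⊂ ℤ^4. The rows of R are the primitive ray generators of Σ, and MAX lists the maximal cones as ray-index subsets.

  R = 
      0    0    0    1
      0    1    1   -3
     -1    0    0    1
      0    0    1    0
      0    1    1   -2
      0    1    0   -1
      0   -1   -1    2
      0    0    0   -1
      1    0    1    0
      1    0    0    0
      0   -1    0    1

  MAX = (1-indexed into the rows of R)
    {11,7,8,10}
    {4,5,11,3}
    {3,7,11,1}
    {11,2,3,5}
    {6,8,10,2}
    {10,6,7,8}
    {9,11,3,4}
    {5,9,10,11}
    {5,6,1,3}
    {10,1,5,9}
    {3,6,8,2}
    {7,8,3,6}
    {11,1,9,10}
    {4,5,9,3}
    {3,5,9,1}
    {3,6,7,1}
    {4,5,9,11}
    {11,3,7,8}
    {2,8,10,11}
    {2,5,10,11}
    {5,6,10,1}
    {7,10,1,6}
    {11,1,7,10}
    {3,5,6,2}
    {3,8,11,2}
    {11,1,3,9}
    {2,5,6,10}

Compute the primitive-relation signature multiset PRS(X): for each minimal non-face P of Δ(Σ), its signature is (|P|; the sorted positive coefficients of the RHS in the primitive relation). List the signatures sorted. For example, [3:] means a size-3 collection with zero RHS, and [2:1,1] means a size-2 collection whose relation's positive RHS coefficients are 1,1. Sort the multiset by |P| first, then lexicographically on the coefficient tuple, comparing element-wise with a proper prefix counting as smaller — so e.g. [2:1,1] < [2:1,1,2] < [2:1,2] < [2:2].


Σ has 19 primitive collections:

  P={1,8}:  v_{1} + v_{8} = 0  so sig = [2:]
  P={5,7}:  v_{5} + v_{7} = 0  so sig = [2:]
  P={6,11}:  v_{6} + v_{11} = 0  so sig = [2:]
  P={1,2}:  v_{1} + v_{2} = v_{5}  so sig = [2:1]
  P={2,7}:  v_{2} + v_{7} = v_{8}  so sig = [2:1]
  P={3,10}:  v_{3} + v_{10} = v_{1}  so sig = [2:1]
  P={4,10}:  v_{4} + v_{10} = v_{9}  so sig = [2:1]
  P={5,8}:  v_{5} + v_{8} = v_{2}  so sig = [2:1]
  P={1,4}:  v_{1} + v_{4} = v_{3} + v_{9}  so sig = [2:1,1]
  P={4,6}:  v_{4} + v_{6} = v_{1} + v_{5}  so sig = [2:1,1]
  P={4,7}:  v_{4} + v_{7} = v_{1} + v_{11}  so sig = [2:1,1]
  P={4,8}:  v_{4} + v_{8} = v_{5} + v_{11}  so sig = [2:1,1]
  P={6,9}:  v_{6} + v_{9} = v_{1} + v_{5} + v_{10}  so sig = [2:1,1,1]
  P={7,9}:  v_{7} + v_{9} = v_{1} + v_{10} + v_{11}  so sig = [2:1,1,1]
  P={8,9}:  v_{8} + v_{9} = v_{5} + v_{10} + v_{11}  so sig = [2:1,1,1]
  P={2,9}:  v_{2} + v_{9} = 2·v_{5} + v_{10} + v_{11}  so sig = [2:1,1,2]
  P={2,4}:  v_{2} + v_{4} = 2·v_{5} + v_{11}  so sig = [2:1,2]
  P={1,5,11}:  v_{1} + v_{5} + v_{11} = v_{4}  so sig = [3:1]
  P={3,5,9,11}:  v_{3} + v_{5} + v_{9} + v_{11} = 2·v_{4}  so sig = [4:2]

Signatures (|P|; sorted positive RHS coefficients), sorted:
[[2:], [2:], [2:], [2:1], [2:1], [2:1], [2:1], [2:1], [2:1,1], [2:1,1], [2:1,1], [2:1,1], [2:1,1,1], [2:1,1,1], [2:1,1,1], [2:1,1,2], [2:1,2], [3:1], [4:2]]


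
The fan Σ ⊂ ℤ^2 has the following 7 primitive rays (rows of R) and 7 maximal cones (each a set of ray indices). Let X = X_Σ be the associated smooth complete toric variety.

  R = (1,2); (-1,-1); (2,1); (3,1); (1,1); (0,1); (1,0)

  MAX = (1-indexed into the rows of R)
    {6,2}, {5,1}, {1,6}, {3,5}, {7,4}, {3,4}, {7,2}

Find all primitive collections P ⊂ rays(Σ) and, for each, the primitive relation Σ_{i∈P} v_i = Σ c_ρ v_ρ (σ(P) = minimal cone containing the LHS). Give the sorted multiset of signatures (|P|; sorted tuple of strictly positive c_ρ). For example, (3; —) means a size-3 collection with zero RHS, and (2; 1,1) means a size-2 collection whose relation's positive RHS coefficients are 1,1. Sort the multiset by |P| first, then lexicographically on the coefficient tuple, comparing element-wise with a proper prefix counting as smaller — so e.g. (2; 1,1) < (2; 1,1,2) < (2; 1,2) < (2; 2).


14 collections generate NE(X_Σ); each relation:

  P={2,5}:  v_{2} + v_{5} = 0  ⇒ sig = (2; —)
  P={1,2}:  v_{1} + v_{2} = v_{6}  ⇒ sig = (2; 1)
  P={2,3}:  v_{2} + v_{3} = v_{7}  ⇒ sig = (2; 1)
  P={3,7}:  v_{3} + v_{7} = v_{4}  ⇒ sig = (2; 1)
  P={5,6}:  v_{5} + v_{6} = v_{1}  ⇒ sig = (2; 1)
  P={5,7}:  v_{5} + v_{7} = v_{3}  ⇒ sig = (2; 1)
  P={6,7}:  v_{6} + v_{7} = v_{5}  ⇒ sig = (2; 1)
  P={4,6}:  v_{4} + v_{6} = v_{3} + v_{5}  ⇒ sig = (2; 1,1)
  P={1,4}:  v_{1} + v_{4} = v_{3} + 2·v_{5}  ⇒ sig = (2; 1,2)
  P={1,7}:  v_{1} + v_{7} = 2·v_{5}  ⇒ sig = (2; 2)
  P={2,4}:  v_{2} + v_{4} = 2·v_{7}  ⇒ sig = (2; 2)
  P={3,6}:  v_{3} + v_{6} = 2·v_{5}  ⇒ sig = (2; 2)
  P={4,5}:  v_{4} + v_{5} = 2·v_{3}  ⇒ sig = (2; 2)
  P={1,3}:  v_{1} + v_{3} = 3·v_{5}  ⇒ sig = (2; 3)

Sorted signature multiset PRS(X):
[(2; —), (2; 1), (2; 1), (2; 1), (2; 1), (2; 1), (2; 1), (2; 1,1), (2; 1,2), (2; 2), (2; 2), (2; 2), (2; 2), (2; 3)]
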